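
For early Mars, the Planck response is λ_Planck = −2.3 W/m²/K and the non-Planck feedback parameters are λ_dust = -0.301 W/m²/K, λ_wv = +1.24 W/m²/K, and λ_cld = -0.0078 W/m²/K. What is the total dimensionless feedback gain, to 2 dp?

Convert to gains: g_dust = -0.301/2.3 = -0.1309; g_wv = 1.24/2.3 = 0.5391; g_cld = -0.0078/2.3 = -0.003391.
Total gain g = 0.404809.

0.40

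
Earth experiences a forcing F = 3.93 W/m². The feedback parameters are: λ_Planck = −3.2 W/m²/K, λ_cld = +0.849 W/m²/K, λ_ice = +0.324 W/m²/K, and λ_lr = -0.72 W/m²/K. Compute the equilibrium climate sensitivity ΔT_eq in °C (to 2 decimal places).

1.43 °C

Net feedback parameter λ = (−3.2) + (+0.849) + (+0.324) + (-0.72) = -2.747 W/m²/K.
ΔT = −F/λ = −3.93/(-2.747) = 1.43 °C.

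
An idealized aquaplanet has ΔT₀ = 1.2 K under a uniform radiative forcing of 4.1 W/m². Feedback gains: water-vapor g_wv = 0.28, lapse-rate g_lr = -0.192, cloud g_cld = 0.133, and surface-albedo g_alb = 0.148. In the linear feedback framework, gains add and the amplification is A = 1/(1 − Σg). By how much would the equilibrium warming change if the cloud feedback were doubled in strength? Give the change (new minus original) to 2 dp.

0.51 K

Original: g = 0.369, ΔT = 1.2/(1−0.369) = 1.9017 K.
With doubled cloud: g' = 0.502, ΔT' = 1.2/(1−0.502) = 2.4096 K.
Change = 2.4096 − 1.9017 = 0.51 K.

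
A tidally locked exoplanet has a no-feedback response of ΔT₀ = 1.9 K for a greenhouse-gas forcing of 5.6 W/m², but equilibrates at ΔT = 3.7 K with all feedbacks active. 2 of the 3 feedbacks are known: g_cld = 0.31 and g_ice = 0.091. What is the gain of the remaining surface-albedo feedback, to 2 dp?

0.09

Amplification A = ΔT/ΔT₀ = 3.7/1.9 = 1.947.
Total gain g = 1 − 1/A = 1 − 1/1.947 = 0.4864.
Known gains sum to 0.31 + 0.091 = 0.401.
g_alb = 0.4864 − 0.401 = 0.09.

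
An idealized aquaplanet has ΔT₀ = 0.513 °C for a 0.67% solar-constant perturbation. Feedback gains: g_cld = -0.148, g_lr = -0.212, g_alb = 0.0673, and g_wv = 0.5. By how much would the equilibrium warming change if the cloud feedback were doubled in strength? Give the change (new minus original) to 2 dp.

Original: g = 0.2073, ΔT = 0.513/(1−0.2073) = 0.6472 °C.
With doubled cloud: g' = 0.0593, ΔT' = 0.513/(1−0.0593) = 0.5453 °C.
Change = 0.5453 − 0.6472 = -0.10 °C.

-0.10 °C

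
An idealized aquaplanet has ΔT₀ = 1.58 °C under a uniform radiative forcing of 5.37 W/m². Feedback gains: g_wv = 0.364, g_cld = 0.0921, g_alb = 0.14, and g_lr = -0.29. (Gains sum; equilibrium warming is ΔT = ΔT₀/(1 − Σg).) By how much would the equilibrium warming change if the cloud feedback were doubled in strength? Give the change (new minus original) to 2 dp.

0.35 °C

Original: g = 0.3061, ΔT = 1.58/(1−0.3061) = 2.2770 °C.
With doubled cloud: g' = 0.3982, ΔT' = 1.58/(1−0.3982) = 2.6255 °C.
Change = 2.6255 − 2.2770 = 0.35 °C.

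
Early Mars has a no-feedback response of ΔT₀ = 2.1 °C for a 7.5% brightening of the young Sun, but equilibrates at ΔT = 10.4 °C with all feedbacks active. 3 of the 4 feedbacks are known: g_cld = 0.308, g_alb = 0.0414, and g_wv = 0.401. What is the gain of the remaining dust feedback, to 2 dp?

0.05

Amplification A = ΔT/ΔT₀ = 10.4/2.1 = 4.952.
Total gain g = 1 − 1/A = 1 − 1/4.952 = 0.7981.
Known gains sum to 0.308 + 0.0414 + 0.401 = 0.7504.
g_dust = 0.7981 − 0.7504 = 0.05.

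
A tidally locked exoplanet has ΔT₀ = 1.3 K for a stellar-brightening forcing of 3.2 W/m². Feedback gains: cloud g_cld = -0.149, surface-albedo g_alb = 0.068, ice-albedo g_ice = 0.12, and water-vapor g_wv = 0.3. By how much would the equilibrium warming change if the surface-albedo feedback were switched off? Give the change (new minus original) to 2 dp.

Original: g = 0.339, ΔT = 1.3/(1−0.339) = 1.9667 K.
Without surface-albedo: g' = 0.271, ΔT' = 1.3/(1−0.271) = 1.7833 K.
Change = 1.7833 − 1.9667 = -0.18 K.

-0.18 K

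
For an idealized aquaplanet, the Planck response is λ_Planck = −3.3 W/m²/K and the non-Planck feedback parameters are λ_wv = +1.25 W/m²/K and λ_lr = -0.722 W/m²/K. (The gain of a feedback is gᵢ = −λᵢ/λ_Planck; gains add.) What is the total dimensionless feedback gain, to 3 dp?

Convert to gains: g_wv = 1.25/3.3 = 0.3788; g_lr = -0.722/3.3 = -0.2188.
Total gain g = 0.16.

0.160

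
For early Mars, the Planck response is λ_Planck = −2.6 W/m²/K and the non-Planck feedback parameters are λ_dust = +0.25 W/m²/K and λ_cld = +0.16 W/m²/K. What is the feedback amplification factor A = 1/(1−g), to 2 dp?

1.19

Convert to gains: g_dust = 0.25/2.6 = 0.09615; g_cld = 0.16/2.6 = 0.06154.
Total gain g = 0.15769.
A = 1/(1 − 0.15769) = 1.19.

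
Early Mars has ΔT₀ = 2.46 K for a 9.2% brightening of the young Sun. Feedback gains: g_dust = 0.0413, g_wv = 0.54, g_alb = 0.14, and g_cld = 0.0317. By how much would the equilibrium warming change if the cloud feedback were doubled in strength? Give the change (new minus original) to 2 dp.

Original: g = 0.753, ΔT = 2.46/(1−0.753) = 9.9595 K.
With doubled cloud: g' = 0.7847, ΔT' = 2.46/(1−0.7847) = 11.4259 K.
Change = 11.4259 − 9.9595 = 1.47 K.

1.47 K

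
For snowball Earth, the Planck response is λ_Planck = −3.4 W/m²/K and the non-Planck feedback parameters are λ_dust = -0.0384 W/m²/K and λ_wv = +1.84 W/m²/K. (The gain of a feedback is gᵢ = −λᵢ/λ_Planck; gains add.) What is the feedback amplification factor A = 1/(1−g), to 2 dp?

Convert to gains: g_dust = -0.0384/3.4 = -0.01129; g_wv = 1.84/3.4 = 0.5412.
Total gain g = 0.52991.
A = 1/(1 − 0.52991) = 2.13.

2.13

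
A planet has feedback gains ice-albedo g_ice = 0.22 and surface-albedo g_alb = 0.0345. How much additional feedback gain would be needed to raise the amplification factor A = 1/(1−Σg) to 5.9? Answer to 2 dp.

0.58

Current total gain = 0.2545.
Target gain for A = 5.9: g* = 1 − 1/5.9 = 0.8305.
Additional gain needed = 0.8305 − 0.2545 = 0.58.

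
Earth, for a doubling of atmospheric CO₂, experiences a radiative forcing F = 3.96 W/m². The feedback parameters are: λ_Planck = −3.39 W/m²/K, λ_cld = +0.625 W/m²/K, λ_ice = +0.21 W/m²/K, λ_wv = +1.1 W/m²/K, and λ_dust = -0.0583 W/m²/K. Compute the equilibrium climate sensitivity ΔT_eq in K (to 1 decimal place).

2.6 K

Net feedback parameter λ = (−3.39) + (+0.625) + (+0.21) + (+1.1) + (-0.0583) = -1.5133 W/m²/K.
ΔT = −F/λ = −3.96/(-1.5133) = 2.6 K.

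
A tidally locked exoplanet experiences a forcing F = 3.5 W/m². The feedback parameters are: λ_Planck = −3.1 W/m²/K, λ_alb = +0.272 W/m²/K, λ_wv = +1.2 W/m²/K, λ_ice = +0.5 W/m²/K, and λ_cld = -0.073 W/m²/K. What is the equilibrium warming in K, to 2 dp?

2.91 K

Net feedback parameter λ = (−3.1) + (+0.272) + (+1.2) + (+0.5) + (-0.073) = -1.201 W/m²/K.
ΔT = −F/λ = −3.5/(-1.201) = 2.91 K.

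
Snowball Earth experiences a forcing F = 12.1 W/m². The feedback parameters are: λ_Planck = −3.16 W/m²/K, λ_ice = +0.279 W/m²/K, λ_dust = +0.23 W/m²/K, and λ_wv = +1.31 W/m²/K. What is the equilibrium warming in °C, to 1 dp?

Net feedback parameter λ = (−3.16) + (+0.279) + (+0.23) + (+1.31) = -1.341 W/m²/K.
ΔT = −F/λ = −12.1/(-1.341) = 9.0 °C.

9.0 °C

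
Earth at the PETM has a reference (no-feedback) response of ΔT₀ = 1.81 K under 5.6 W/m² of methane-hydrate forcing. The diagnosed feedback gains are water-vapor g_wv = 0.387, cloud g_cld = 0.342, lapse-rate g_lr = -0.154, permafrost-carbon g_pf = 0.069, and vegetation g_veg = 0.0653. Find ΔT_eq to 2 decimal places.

Total gain g = 0.387 + 0.342 − 0.154 + 0.069 + 0.0653 = 0.7093.
Amplification A = 1/(1 − 0.7093) = 3.44.
ΔT = 1.81 × 3.44 = 6.23 K.

6.23 K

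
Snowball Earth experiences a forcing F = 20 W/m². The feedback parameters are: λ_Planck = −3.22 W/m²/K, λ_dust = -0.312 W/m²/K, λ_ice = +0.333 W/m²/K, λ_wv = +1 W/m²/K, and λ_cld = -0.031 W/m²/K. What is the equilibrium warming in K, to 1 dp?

Net feedback parameter λ = (−3.22) + (-0.312) + (+0.333) + (+1) + (-0.031) = -2.23 W/m²/K.
ΔT = −F/λ = −20/(-2.23) = 9.0 K.

9.0 K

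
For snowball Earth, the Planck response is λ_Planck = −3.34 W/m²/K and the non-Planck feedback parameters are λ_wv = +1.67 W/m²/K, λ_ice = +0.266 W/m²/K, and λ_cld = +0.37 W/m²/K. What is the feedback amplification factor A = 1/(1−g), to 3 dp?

Convert to gains: g_wv = 1.67/3.34 = 0.5; g_ice = 0.266/3.34 = 0.07964; g_cld = 0.37/3.34 = 0.1108.
Total gain g = 0.69044.
A = 1/(1 − 0.69044) = 3.230.

3.230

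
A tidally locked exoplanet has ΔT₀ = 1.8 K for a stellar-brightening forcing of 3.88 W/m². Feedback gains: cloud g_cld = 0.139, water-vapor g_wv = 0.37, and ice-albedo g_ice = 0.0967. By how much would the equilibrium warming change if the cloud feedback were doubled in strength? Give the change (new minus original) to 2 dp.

Original: g = 0.6057, ΔT = 1.8/(1−0.6057) = 4.5651 K.
With doubled cloud: g' = 0.7447, ΔT' = 1.8/(1−0.7447) = 7.0505 K.
Change = 7.0505 − 4.5651 = 2.49 K.

2.49 K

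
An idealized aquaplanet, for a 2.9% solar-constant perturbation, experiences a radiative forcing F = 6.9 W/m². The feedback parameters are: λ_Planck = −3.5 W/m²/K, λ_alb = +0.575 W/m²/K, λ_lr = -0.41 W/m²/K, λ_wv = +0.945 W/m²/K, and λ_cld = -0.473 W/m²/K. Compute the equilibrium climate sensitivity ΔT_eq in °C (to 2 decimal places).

2.41 °C

Net feedback parameter λ = (−3.5) + (+0.575) + (-0.41) + (+0.945) + (-0.473) = -2.863 W/m²/K.
ΔT = −F/λ = −6.9/(-2.863) = 2.41 °C.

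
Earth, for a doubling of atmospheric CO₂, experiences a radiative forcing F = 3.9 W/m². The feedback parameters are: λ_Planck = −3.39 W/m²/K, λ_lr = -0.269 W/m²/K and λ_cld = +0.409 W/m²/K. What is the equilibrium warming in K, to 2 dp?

Net feedback parameter λ = (−3.39) + (-0.269) + (+0.409) = -3.25 W/m²/K.
ΔT = −F/λ = −3.9/(-3.25) = 1.20 K.

1.20 K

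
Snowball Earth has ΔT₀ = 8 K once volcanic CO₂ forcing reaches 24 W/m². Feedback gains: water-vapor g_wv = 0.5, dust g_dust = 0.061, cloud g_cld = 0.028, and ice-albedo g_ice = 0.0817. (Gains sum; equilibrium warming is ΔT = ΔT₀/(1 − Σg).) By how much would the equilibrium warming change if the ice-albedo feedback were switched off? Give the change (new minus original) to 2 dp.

Original: g = 0.6707, ΔT = 8/(1−0.6707) = 24.2940 K.
Without ice-albedo: g' = 0.589, ΔT' = 8/(1−0.589) = 19.4647 K.
Change = 19.4647 − 24.2940 = -4.83 K.

-4.83 K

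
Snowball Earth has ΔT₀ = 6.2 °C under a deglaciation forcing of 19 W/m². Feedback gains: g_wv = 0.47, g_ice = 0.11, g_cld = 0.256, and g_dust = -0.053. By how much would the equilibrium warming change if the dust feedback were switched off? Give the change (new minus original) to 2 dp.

9.23 °C

Original: g = 0.783, ΔT = 6.2/(1−0.783) = 28.5714 °C.
Without dust: g' = 0.836, ΔT' = 6.2/(1−0.836) = 37.8049 °C.
Change = 37.8049 − 28.5714 = 9.23 °C.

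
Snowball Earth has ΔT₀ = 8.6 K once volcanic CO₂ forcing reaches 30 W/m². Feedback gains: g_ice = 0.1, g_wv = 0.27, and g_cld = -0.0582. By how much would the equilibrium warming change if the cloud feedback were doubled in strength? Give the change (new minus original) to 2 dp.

-0.97 K

Original: g = 0.3118, ΔT = 8.6/(1−0.3118) = 12.4964 K.
With doubled cloud: g' = 0.2536, ΔT' = 8.6/(1−0.2536) = 11.5220 K.
Change = 11.5220 − 12.4964 = -0.97 K.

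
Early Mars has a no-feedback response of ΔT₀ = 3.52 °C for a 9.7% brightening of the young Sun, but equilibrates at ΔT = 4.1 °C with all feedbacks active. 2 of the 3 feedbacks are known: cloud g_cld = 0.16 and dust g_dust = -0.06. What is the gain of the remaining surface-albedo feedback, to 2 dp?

Amplification A = ΔT/ΔT₀ = 4.1/3.52 = 1.165.
Total gain g = 1 − 1/A = 1 − 1/1.165 = 0.1416.
Known gains sum to 0.16 − 0.06 = 0.1.
g_alb = 0.1416 − 0.1 = 0.04.

0.04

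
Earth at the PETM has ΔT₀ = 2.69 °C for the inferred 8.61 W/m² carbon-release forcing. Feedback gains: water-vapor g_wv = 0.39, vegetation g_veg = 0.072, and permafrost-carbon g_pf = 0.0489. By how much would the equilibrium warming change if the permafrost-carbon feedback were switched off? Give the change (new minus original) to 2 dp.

Original: g = 0.5109, ΔT = 2.69/(1−0.5109) = 5.4999 °C.
Without permafrost-carbon: g' = 0.462, ΔT' = 2.69/(1−0.462) = 5.0000 °C.
Change = 5.0000 − 5.4999 = -0.50 °C.

-0.50 °C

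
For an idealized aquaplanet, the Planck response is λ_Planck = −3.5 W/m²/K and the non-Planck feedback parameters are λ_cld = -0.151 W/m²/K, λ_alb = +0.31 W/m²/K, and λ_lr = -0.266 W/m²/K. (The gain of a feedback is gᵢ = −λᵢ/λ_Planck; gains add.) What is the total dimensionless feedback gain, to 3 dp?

Convert to gains: g_cld = -0.151/3.5 = -0.04314; g_alb = 0.31/3.5 = 0.08857; g_lr = -0.266/3.5 = -0.076.
Total gain g = -0.03057.

-0.031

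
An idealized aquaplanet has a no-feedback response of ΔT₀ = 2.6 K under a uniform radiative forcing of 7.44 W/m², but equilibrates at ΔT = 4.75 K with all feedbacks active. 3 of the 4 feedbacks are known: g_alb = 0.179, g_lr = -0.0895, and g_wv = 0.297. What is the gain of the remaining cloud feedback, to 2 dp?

Amplification A = ΔT/ΔT₀ = 4.75/2.6 = 1.827.
Total gain g = 1 − 1/A = 1 − 1/1.827 = 0.4527.
Known gains sum to 0.179 − 0.0895 + 0.297 = 0.3865.
g_cld = 0.4527 − 0.3865 = 0.07.

0.07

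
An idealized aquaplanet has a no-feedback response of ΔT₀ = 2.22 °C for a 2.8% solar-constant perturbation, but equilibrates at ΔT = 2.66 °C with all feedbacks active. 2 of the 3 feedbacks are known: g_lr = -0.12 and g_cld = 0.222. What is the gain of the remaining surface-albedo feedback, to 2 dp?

0.06

Amplification A = ΔT/ΔT₀ = 2.66/2.22 = 1.198.
Total gain g = 1 − 1/A = 1 − 1/1.198 = 0.1653.
Known gains sum to -0.12 + 0.222 = 0.102.
g_alb = 0.1653 − 0.102 = 0.06.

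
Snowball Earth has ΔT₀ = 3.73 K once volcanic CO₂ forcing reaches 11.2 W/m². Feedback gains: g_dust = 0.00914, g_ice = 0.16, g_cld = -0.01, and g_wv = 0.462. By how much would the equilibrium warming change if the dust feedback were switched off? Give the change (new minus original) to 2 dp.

-0.23 K

Original: g = 0.62114, ΔT = 3.73/(1−0.62114) = 9.8453 K.
Without dust: g' = 0.612, ΔT' = 3.73/(1−0.612) = 9.6134 K.
Change = 9.6134 − 9.8453 = -0.23 K.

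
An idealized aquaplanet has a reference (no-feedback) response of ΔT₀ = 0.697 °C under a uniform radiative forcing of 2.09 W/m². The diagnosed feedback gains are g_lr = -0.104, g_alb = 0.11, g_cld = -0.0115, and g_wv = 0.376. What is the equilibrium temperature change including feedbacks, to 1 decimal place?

Total gain g = -0.104 + 0.11 − 0.0115 + 0.376 = 0.3705.
Amplification A = 1/(1 − 0.3705) = 1.589.
ΔT = 0.697 × 1.589 = 1.1 °C.

1.1 °C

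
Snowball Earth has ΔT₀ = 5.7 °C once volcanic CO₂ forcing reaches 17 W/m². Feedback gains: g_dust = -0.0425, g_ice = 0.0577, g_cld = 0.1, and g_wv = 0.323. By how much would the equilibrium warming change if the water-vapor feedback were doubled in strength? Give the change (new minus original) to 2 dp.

Original: g = 0.4382, ΔT = 5.7/(1−0.4382) = 10.1460 °C.
With doubled water-vapor: g' = 0.7612, ΔT' = 5.7/(1−0.7612) = 23.8693 °C.
Change = 23.8693 − 10.1460 = 13.72 °C.

13.72 °C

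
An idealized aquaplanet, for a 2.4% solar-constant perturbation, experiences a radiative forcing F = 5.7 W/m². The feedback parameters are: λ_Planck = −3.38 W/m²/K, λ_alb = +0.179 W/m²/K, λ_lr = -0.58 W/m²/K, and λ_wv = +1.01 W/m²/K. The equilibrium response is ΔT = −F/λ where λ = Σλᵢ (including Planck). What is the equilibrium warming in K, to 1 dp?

2.1 K

Net feedback parameter λ = (−3.38) + (+0.179) + (-0.58) + (+1.01) = -2.771 W/m²/K.
ΔT = −F/λ = −5.7/(-2.771) = 2.1 K.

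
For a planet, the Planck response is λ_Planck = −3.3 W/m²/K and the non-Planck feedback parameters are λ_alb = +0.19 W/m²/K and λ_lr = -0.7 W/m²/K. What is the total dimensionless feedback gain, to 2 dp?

Convert to gains: g_alb = 0.19/3.3 = 0.05758; g_lr = -0.7/3.3 = -0.2121.
Total gain g = -0.15452.

-0.15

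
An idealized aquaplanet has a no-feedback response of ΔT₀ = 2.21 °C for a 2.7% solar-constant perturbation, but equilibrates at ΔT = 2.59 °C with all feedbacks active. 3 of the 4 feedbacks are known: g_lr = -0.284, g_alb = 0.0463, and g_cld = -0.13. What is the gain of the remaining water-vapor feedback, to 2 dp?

Amplification A = ΔT/ΔT₀ = 2.59/2.21 = 1.172.
Total gain g = 1 − 1/A = 1 − 1/1.172 = 0.1468.
Known gains sum to -0.284 + 0.0463 − 0.13 = -0.3677.
g_wv = 0.1468 + 0.3677 = 0.51.

0.51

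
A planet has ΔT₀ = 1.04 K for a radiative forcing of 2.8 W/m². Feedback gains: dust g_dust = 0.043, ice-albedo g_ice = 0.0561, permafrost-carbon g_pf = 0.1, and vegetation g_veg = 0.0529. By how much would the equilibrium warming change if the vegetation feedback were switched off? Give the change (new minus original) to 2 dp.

Original: g = 0.252, ΔT = 1.04/(1−0.252) = 1.3904 K.
Without vegetation: g' = 0.1991, ΔT' = 1.04/(1−0.1991) = 1.2985 K.
Change = 1.2985 − 1.3904 = -0.09 K.

-0.09 K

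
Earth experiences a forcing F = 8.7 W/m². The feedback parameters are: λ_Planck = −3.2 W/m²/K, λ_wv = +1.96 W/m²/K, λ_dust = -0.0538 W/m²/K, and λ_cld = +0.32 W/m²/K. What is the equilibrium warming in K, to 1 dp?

8.9 K

Net feedback parameter λ = (−3.2) + (+1.96) + (-0.0538) + (+0.32) = -0.9738 W/m²/K.
ΔT = −F/λ = −8.7/(-0.9738) = 8.9 K.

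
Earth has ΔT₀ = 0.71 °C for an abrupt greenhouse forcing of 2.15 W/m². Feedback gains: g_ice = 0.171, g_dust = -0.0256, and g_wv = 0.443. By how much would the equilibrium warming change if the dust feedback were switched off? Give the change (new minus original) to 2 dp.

0.11 °C

Original: g = 0.5884, ΔT = 0.71/(1−0.5884) = 1.7250 °C.
Without dust: g' = 0.614, ΔT' = 0.71/(1−0.614) = 1.8394 °C.
Change = 1.8394 − 1.7250 = 0.11 °C.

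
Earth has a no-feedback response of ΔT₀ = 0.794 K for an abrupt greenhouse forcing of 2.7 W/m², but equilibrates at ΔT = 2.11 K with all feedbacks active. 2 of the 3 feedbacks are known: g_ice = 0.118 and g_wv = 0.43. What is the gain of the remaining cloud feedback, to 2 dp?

Amplification A = ΔT/ΔT₀ = 2.11/0.794 = 2.657.
Total gain g = 1 − 1/A = 1 − 1/2.657 = 0.6236.
Known gains sum to 0.118 + 0.43 = 0.548.
g_cld = 0.6236 − 0.548 = 0.08.

0.08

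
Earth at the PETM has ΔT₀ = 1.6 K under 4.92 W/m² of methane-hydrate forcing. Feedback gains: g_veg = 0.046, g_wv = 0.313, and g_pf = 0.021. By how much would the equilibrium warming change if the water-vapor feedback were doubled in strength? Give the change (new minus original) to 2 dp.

Original: g = 0.38, ΔT = 1.6/(1−0.38) = 2.5806 K.
With doubled water-vapor: g' = 0.693, ΔT' = 1.6/(1−0.693) = 5.2117 K.
Change = 5.2117 − 2.5806 = 2.63 K.

2.63 K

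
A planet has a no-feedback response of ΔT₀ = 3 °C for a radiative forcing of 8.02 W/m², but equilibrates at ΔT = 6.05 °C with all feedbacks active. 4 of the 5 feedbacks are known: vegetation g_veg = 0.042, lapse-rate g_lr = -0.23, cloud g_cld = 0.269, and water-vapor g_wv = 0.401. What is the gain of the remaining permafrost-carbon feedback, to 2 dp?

0.02

Amplification A = ΔT/ΔT₀ = 6.05/3 = 2.017.
Total gain g = 1 − 1/A = 1 − 1/2.017 = 0.5042.
Known gains sum to 0.042 − 0.23 + 0.269 + 0.401 = 0.482.
g_pf = 0.5042 − 0.482 = 0.02.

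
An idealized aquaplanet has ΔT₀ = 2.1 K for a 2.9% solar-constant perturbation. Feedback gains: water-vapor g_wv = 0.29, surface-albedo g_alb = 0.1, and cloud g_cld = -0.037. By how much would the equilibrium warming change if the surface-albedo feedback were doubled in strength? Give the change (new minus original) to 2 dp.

0.59 K

Original: g = 0.353, ΔT = 2.1/(1−0.353) = 3.2457 K.
With doubled surface-albedo: g' = 0.453, ΔT' = 2.1/(1−0.453) = 3.8391 K.
Change = 3.8391 − 3.2457 = 0.59 K.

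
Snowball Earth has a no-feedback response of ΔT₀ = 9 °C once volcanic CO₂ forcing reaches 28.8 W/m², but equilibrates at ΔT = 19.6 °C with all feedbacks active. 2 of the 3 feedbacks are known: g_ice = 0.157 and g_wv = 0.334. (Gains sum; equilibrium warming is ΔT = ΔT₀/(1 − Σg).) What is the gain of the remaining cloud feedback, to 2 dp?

0.05

Amplification A = ΔT/ΔT₀ = 19.6/9 = 2.178.
Total gain g = 1 − 1/A = 1 − 1/2.178 = 0.5409.
Known gains sum to 0.157 + 0.334 = 0.491.
g_cld = 0.5409 − 0.491 = 0.05.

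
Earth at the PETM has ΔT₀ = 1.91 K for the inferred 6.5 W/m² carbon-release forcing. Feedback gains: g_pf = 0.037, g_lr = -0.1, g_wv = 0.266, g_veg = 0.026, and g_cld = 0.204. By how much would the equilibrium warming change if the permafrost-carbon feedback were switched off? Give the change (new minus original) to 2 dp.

Original: g = 0.433, ΔT = 1.91/(1−0.433) = 3.3686 K.
Without permafrost-carbon: g' = 0.396, ΔT' = 1.91/(1−0.396) = 3.1623 K.
Change = 3.1623 − 3.3686 = -0.21 K.

-0.21 K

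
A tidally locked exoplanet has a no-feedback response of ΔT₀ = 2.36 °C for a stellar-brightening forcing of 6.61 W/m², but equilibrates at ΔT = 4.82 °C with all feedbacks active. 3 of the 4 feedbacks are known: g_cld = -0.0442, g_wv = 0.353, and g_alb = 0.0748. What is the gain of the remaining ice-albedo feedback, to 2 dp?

Amplification A = ΔT/ΔT₀ = 4.82/2.36 = 2.042.
Total gain g = 1 − 1/A = 1 − 1/2.042 = 0.5103.
Known gains sum to -0.0442 + 0.353 + 0.0748 = 0.3836.
g_ice = 0.5103 − 0.3836 = 0.13.

0.13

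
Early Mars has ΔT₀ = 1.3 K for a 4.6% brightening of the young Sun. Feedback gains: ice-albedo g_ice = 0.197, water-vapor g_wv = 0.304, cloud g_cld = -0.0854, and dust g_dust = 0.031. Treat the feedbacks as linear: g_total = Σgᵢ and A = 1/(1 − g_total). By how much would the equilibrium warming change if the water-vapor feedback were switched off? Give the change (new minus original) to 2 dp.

-0.83 K

Original: g = 0.4466, ΔT = 1.3/(1−0.4466) = 2.3491 K.
Without water-vapor: g' = 0.1426, ΔT' = 1.3/(1−0.1426) = 1.5162 K.
Change = 1.5162 − 2.3491 = -0.83 K.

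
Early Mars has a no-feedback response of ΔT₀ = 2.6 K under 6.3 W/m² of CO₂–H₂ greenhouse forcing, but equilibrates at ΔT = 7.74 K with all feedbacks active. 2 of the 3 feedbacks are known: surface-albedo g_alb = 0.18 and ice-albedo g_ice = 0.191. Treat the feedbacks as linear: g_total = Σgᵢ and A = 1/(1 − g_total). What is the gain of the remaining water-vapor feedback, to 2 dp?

0.29

Amplification A = ΔT/ΔT₀ = 7.74/2.6 = 2.977.
Total gain g = 1 − 1/A = 1 − 1/2.977 = 0.6641.
Known gains sum to 0.18 + 0.191 = 0.371.
g_wv = 0.6641 − 0.371 = 0.29.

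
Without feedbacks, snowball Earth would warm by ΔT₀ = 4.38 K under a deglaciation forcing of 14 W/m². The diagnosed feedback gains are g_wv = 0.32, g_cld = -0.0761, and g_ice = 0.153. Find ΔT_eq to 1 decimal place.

7.3 K

Total gain g = 0.32 − 0.0761 + 0.153 = 0.3969.
Amplification A = 1/(1 − 0.3969) = 1.658.
ΔT = 4.38 × 1.658 = 7.3 K.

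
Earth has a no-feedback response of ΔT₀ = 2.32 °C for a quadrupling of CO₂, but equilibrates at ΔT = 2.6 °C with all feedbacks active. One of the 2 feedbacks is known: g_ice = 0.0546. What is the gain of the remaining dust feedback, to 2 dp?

Amplification A = ΔT/ΔT₀ = 2.6/2.32 = 1.121.
Total gain g = 1 − 1/A = 1 − 1/1.121 = 0.1079.
The known gain is 0.0546.
g_dust = 0.1079 − 0.0546 = 0.05.

0.05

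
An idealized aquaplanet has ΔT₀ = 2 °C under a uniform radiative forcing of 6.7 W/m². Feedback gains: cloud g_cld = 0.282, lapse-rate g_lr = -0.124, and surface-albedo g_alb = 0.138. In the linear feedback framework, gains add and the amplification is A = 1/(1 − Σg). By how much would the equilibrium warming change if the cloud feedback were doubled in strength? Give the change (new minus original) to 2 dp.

1.90 °C

Original: g = 0.296, ΔT = 2/(1−0.296) = 2.8409 °C.
With doubled cloud: g' = 0.578, ΔT' = 2/(1−0.578) = 4.7393 °C.
Change = 4.7393 − 2.8409 = 1.90 °C.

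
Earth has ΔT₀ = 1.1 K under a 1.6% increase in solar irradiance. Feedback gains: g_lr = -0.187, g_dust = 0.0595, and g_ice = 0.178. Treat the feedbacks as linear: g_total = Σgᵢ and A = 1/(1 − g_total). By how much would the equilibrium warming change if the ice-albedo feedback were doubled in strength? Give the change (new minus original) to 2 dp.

Original: g = 0.0505, ΔT = 1.1/(1−0.0505) = 1.1585 K.
With doubled ice-albedo: g' = 0.2285, ΔT' = 1.1/(1−0.2285) = 1.4258 K.
Change = 1.4258 − 1.1585 = 0.27 K.

0.27 K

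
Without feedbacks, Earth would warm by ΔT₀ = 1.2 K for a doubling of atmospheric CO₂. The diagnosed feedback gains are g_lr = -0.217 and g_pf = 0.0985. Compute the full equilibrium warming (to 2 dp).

Total gain g = -0.217 + 0.0985 = -0.1185.
Amplification A = 1/(1 + 0.1185) = 0.8941.
ΔT = 1.2 × 0.8941 = 1.07 K.

1.07 K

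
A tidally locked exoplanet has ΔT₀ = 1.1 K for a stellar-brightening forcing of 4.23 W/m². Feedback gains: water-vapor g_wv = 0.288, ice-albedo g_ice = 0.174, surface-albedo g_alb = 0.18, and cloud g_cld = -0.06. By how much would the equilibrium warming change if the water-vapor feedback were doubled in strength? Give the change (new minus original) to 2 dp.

Original: g = 0.582, ΔT = 1.1/(1−0.582) = 2.6316 K.
With doubled water-vapor: g' = 0.87, ΔT' = 1.1/(1−0.87) = 8.4615 K.
Change = 8.4615 − 2.6316 = 5.83 K.

5.83 K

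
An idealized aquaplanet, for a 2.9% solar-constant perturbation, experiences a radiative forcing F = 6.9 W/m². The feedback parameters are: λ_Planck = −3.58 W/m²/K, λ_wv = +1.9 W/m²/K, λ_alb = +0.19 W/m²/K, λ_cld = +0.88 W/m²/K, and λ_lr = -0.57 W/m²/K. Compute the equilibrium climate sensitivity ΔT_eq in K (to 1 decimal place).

Net feedback parameter λ = (−3.58) + (+1.9) + (+0.19) + (+0.88) + (-0.57) = -1.18 W/m²/K.
ΔT = −F/λ = −6.9/(-1.18) = 5.8 K.

5.8 K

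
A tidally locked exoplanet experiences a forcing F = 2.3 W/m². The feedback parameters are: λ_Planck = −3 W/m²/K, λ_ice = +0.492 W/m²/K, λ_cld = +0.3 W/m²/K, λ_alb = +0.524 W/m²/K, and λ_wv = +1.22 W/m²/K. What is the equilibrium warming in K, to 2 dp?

Net feedback parameter λ = (−3) + (+0.492) + (+0.3) + (+0.524) + (+1.22) = -0.464 W/m²/K.
ΔT = −F/λ = −2.3/(-0.464) = 4.96 K.

4.96 K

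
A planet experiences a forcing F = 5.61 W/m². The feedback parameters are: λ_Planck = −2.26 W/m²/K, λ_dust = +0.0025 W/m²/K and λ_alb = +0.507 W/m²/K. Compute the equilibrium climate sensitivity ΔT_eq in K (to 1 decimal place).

3.2 K

Net feedback parameter λ = (−2.26) + (+0.0025) + (+0.507) = -1.7505 W/m²/K.
ΔT = −F/λ = −5.61/(-1.7505) = 3.2 K.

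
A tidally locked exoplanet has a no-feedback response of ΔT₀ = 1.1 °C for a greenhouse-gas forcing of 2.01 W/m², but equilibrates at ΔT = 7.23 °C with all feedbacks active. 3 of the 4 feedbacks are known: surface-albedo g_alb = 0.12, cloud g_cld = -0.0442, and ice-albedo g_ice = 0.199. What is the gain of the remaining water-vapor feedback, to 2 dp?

0.57

Amplification A = ΔT/ΔT₀ = 7.23/1.1 = 6.573.
Total gain g = 1 − 1/A = 1 − 1/6.573 = 0.8479.
Known gains sum to 0.12 − 0.0442 + 0.199 = 0.2748.
g_wv = 0.8479 − 0.2748 = 0.57.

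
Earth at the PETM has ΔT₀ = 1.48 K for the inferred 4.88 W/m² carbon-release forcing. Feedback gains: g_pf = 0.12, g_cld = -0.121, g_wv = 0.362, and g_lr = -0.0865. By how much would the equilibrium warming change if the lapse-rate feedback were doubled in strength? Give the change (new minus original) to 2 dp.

-0.22 K

Original: g = 0.2745, ΔT = 1.48/(1−0.2745) = 2.0400 K.
With doubled lapse-rate: g' = 0.188, ΔT' = 1.48/(1−0.188) = 1.8227 K.
Change = 1.8227 − 2.0400 = -0.22 K.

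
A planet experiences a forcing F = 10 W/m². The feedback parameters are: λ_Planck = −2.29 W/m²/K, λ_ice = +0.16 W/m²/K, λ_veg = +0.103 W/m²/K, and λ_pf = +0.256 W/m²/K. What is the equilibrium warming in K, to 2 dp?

5.65 K

Net feedback parameter λ = (−2.29) + (+0.16) + (+0.103) + (+0.256) = -1.771 W/m²/K.
ΔT = −F/λ = −10/(-1.771) = 5.65 K.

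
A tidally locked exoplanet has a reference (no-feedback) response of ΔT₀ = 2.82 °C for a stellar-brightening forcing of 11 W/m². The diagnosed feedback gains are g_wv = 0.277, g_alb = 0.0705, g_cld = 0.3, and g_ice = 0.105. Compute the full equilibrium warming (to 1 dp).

Total gain g = 0.277 + 0.0705 + 0.3 + 0.105 = 0.7525.
Amplification A = 1/(1 − 0.7525) = 4.04.
ΔT = 2.82 × 4.04 = 11.4 °C.

11.4 °C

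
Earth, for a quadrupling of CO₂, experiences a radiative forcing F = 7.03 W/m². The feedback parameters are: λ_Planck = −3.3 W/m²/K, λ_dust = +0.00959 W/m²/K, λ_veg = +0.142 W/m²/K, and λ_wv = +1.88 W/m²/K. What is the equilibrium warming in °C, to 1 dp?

Net feedback parameter λ = (−3.3) + (+0.00959) + (+0.142) + (+1.88) = -1.26841 W/m²/K.
ΔT = −F/λ = −7.03/(-1.26841) = 5.5 °C.

5.5 °C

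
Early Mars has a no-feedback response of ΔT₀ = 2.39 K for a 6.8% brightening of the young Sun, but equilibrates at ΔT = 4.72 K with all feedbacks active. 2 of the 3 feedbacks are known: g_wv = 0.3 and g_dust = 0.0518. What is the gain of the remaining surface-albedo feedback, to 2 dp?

0.14

Amplification A = ΔT/ΔT₀ = 4.72/2.39 = 1.975.
Total gain g = 1 − 1/A = 1 − 1/1.975 = 0.4937.
Known gains sum to 0.3 + 0.0518 = 0.3518.
g_alb = 0.4937 − 0.3518 = 0.14.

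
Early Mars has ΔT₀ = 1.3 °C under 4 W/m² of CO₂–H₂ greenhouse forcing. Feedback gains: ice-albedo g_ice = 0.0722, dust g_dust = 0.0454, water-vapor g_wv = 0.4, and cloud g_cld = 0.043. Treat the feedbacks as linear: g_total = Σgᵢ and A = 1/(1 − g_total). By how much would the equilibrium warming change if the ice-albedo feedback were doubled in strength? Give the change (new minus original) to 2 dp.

0.58 °C

Original: g = 0.5606, ΔT = 1.3/(1−0.5606) = 2.9586 °C.
With doubled ice-albedo: g' = 0.6328, ΔT' = 1.3/(1−0.6328) = 3.5403 °C.
Change = 3.5403 − 2.9586 = 0.58 °C.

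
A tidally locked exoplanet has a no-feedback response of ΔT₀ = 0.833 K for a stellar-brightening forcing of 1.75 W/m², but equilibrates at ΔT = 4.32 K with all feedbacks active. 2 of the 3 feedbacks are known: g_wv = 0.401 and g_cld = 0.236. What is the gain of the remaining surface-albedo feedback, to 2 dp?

Amplification A = ΔT/ΔT₀ = 4.32/0.833 = 5.186.
Total gain g = 1 − 1/A = 1 − 1/5.186 = 0.8072.
Known gains sum to 0.401 + 0.236 = 0.637.
g_alb = 0.8072 − 0.637 = 0.17.

0.17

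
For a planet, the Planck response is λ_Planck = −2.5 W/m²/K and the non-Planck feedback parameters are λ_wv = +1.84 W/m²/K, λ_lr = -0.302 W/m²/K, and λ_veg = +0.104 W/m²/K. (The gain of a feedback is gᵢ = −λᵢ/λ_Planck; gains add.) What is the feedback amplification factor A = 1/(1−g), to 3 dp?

2.914

Convert to gains: g_wv = 1.84/2.5 = 0.736; g_lr = -0.302/2.5 = -0.1208; g_veg = 0.104/2.5 = 0.0416.
Total gain g = 0.6568.
A = 1/(1 − 0.6568) = 2.914.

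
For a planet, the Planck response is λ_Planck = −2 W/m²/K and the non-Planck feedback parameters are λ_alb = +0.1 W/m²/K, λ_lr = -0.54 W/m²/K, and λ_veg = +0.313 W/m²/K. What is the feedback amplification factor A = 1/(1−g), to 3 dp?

Convert to gains: g_alb = 0.1/2 = 0.05; g_lr = -0.54/2 = -0.27; g_veg = 0.313/2 = 0.1565.
Total gain g = -0.0635.
A = 1/(1 + 0.0635) = 0.940.

0.940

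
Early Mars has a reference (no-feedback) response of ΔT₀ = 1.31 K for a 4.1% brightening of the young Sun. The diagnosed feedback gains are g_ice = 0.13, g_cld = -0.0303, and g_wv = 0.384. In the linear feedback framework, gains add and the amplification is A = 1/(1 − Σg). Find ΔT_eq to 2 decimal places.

Total gain g = 0.13 − 0.0303 + 0.384 = 0.4837.
Amplification A = 1/(1 − 0.4837) = 1.937.
ΔT = 1.31 × 1.937 = 2.54 K.

2.54 K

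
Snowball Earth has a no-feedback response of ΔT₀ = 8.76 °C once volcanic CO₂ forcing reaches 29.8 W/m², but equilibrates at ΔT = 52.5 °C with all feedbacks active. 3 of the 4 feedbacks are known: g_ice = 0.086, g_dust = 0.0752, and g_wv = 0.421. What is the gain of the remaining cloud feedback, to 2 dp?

0.25

Amplification A = ΔT/ΔT₀ = 52.5/8.76 = 5.993.
Total gain g = 1 − 1/A = 1 − 1/5.993 = 0.8331.
Known gains sum to 0.086 + 0.0752 + 0.421 = 0.5822.
g_cld = 0.8331 − 0.5822 = 0.25.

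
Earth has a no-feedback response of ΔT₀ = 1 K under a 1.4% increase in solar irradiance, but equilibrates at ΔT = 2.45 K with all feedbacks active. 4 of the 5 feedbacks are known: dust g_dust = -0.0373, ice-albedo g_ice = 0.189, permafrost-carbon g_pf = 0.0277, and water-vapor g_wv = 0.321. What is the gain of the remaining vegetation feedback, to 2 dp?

0.09

Amplification A = ΔT/ΔT₀ = 2.45/1 = 2.45.
Total gain g = 1 − 1/A = 1 − 1/2.45 = 0.5918.
Known gains sum to -0.0373 + 0.189 + 0.0277 + 0.321 = 0.5004.
g_veg = 0.5918 − 0.5004 = 0.09.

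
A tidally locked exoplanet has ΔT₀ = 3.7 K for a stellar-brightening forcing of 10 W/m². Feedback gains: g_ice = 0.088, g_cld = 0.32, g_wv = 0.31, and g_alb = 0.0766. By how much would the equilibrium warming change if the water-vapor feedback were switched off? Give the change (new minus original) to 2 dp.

Original: g = 0.7946, ΔT = 3.7/(1−0.7946) = 18.0136 K.
Without water-vapor: g' = 0.4846, ΔT' = 3.7/(1−0.4846) = 7.1789 K.
Change = 7.1789 − 18.0136 = -10.83 K.

-10.83 K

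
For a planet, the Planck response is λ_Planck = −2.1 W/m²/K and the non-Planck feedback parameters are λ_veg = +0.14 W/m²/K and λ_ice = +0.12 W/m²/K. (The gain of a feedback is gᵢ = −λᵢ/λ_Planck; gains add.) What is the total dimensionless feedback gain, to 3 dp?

Convert to gains: g_veg = 0.14/2.1 = 0.06667; g_ice = 0.12/2.1 = 0.05714.
Total gain g = 0.12381.

0.124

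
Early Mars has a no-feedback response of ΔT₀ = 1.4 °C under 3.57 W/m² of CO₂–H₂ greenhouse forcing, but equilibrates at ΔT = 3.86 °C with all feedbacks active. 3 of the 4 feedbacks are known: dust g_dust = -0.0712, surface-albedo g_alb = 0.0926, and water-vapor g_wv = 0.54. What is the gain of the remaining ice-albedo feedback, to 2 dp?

Amplification A = ΔT/ΔT₀ = 3.86/1.4 = 2.757.
Total gain g = 1 − 1/A = 1 − 1/2.757 = 0.6373.
Known gains sum to -0.0712 + 0.0926 + 0.54 = 0.5614.
g_ice = 0.6373 − 0.5614 = 0.08.

0.08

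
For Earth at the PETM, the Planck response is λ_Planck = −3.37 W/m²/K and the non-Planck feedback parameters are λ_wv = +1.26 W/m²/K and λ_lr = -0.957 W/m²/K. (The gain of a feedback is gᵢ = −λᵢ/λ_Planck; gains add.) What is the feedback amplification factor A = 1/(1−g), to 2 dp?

1.10

Convert to gains: g_wv = 1.26/3.37 = 0.3739; g_lr = -0.957/3.37 = -0.284.
Total gain g = 0.0899.
A = 1/(1 − 0.0899) = 1.10.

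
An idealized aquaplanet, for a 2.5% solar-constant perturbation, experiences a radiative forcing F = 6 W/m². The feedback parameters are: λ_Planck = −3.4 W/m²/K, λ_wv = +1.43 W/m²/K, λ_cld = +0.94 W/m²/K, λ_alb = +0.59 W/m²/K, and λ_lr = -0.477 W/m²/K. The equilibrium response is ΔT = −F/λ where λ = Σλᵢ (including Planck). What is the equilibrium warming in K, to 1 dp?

Net feedback parameter λ = (−3.4) + (+1.43) + (+0.94) + (+0.59) + (-0.477) = -0.917 W/m²/K.
ΔT = −F/λ = −6/(-0.917) = 6.5 K.

6.5 K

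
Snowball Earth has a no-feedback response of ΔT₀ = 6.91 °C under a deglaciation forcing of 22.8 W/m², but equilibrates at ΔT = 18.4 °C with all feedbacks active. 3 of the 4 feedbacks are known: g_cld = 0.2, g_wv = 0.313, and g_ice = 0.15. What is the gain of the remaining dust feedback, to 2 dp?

-0.04

Amplification A = ΔT/ΔT₀ = 18.4/6.91 = 2.663.
Total gain g = 1 − 1/A = 1 − 1/2.663 = 0.6245.
Known gains sum to 0.2 + 0.313 + 0.15 = 0.663.
g_dust = 0.6245 − 0.663 = -0.04.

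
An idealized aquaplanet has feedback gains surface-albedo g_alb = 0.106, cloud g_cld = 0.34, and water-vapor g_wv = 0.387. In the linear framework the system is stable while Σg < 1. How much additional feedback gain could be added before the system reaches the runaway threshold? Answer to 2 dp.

0.17

Current total gain = 0.106 + 0.34 + 0.387 = 0.833.
Margin to runaway = 1 − 0.833 = 0.17.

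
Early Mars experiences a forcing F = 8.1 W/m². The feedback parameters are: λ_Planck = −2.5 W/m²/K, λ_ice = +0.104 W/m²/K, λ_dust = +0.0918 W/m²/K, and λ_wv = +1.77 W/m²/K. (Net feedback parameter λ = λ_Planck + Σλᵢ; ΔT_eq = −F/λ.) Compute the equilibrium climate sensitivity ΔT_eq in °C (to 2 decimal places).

15.16 °C

Net feedback parameter λ = (−2.5) + (+0.104) + (+0.0918) + (+1.77) = -0.5342 W/m²/K.
ΔT = −F/λ = −8.1/(-0.5342) = 15.16 °C.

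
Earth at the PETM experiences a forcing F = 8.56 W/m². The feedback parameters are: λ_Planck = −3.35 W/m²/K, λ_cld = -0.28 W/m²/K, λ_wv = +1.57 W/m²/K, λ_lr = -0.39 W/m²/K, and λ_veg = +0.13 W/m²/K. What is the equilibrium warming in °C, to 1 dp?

Net feedback parameter λ = (−3.35) + (-0.28) + (+1.57) + (-0.39) + (+0.13) = -2.32 W/m²/K.
ΔT = −F/λ = −8.56/(-2.32) = 3.7 °C.

3.7 °C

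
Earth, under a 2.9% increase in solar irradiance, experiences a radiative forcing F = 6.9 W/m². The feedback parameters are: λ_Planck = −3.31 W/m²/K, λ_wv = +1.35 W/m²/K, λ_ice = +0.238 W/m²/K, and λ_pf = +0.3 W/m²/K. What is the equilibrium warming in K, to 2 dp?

4.85 K

Net feedback parameter λ = (−3.31) + (+1.35) + (+0.238) + (+0.3) = -1.422 W/m²/K.
ΔT = −F/λ = −6.9/(-1.422) = 4.85 K.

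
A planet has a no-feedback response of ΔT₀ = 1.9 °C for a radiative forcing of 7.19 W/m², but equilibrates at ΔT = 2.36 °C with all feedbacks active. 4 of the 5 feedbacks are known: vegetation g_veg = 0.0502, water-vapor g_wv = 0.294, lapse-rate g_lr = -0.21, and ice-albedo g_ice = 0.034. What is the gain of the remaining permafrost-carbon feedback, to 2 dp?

Amplification A = ΔT/ΔT₀ = 2.36/1.9 = 1.242.
Total gain g = 1 − 1/A = 1 − 1/1.242 = 0.1948.
Known gains sum to 0.0502 + 0.294 − 0.21 + 0.034 = 0.1682.
g_pf = 0.1948 − 0.1682 = 0.03.

0.03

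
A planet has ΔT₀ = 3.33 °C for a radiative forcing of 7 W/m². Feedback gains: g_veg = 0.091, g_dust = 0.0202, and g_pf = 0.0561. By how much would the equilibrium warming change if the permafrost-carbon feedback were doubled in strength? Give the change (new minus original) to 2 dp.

0.29 °C

Original: g = 0.1673, ΔT = 3.33/(1−0.1673) = 3.9990 °C.
With doubled permafrost-carbon: g' = 0.2234, ΔT' = 3.33/(1−0.2234) = 4.2879 °C.
Change = 4.2879 − 3.9990 = 0.29 °C.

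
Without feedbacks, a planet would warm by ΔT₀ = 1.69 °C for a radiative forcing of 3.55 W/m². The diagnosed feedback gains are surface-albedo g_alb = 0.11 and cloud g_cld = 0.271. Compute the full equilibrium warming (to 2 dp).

Total gain g = 0.11 + 0.271 = 0.381.
Amplification A = 1/(1 − 0.381) = 1.616.
ΔT = 1.69 × 1.616 = 2.73 °C.

2.73 °C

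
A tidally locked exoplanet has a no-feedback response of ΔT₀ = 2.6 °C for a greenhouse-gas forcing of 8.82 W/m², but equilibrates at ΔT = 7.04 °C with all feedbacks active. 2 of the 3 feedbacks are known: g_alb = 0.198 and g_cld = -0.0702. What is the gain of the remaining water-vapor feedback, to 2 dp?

0.50

Amplification A = ΔT/ΔT₀ = 7.04/2.6 = 2.708.
Total gain g = 1 − 1/A = 1 − 1/2.708 = 0.6307.
Known gains sum to 0.198 − 0.0702 = 0.1278.
g_wv = 0.6307 − 0.1278 = 0.50.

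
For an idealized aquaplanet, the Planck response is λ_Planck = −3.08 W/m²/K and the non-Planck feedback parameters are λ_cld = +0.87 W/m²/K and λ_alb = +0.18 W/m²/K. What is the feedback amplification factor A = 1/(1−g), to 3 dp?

Convert to gains: g_cld = 0.87/3.08 = 0.2825; g_alb = 0.18/3.08 = 0.05844.
Total gain g = 0.34094.
A = 1/(1 − 0.34094) = 1.517.

1.517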